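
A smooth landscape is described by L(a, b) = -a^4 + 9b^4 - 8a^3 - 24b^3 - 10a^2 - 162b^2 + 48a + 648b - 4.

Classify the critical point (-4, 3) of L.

The mixed partial ∂²L/∂a∂b is 0, so the Hessian at any point is diag(L_aa, L_bb) = diag(-4(3a^2 + 12a + 5), 36(3b^2 - 4b - 9)).
At (-4, 3): H = diag(-20, 216).
The eigenvalues have opposite signs, so H is indefinite: a saddle point.

saddle point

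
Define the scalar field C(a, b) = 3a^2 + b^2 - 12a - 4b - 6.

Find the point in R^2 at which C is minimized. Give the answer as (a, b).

(2, 2)

C(a,b) separates as P(a) + Q(b) − 6, so its minimum is min P + min Q − 6.
P'(a) = 6a - 12 vanishes at a ∈ {2}; Q'(b) = 2b - 4 vanishes at b ∈ {2}.
Local minima of P (where P''>0): P(2)=-12. Local minima of Q: Q(2)=-4.
So the global minimum of C is P(2) + Q(2) − 6 = -12 − 4 − 6 = -22, attained at (2, 2).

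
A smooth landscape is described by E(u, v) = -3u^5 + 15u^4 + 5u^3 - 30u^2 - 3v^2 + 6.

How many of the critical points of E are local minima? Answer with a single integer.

E separates as a function of u plus a function of v, so ∇E=0 decouples.
∂E/∂u = -15u(u - 4)(u - 1)(u + 1) = 0 at u ∈ {-1, 0, 1, 4}; ∂E/∂v = -6v = 0 at v ∈ {0}.
The Hessian is diagonal: diag(E_uu, E_vv). Second derivatives: E_uu(-1)=150, E_uu(0)=-60, E_uu(1)=90, E_uu(4)=-900; E_vv(0)=-6.
Local minima occur where both diagonal entries positive: none. Count: 0.

0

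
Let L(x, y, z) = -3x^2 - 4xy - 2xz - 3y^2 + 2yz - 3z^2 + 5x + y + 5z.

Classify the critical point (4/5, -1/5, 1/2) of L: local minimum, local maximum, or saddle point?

The Hessian is constant: H = [[-6, -4, -2], [-4, -6, 2], [-2, 2, -6]].
Leading principal minors: Δ₁ = -6, Δ₂ = 20, Δ₃ = -40.
The minors alternate sign starting negative (−, +, −), so H is negative definite: a local maximum.

local maximum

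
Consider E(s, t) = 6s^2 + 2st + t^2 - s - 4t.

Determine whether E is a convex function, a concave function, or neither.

E is quadratic, so its Hessian is the constant matrix H = [[12, 2], [2, 2]].
det(H) = 20, tr(H) = 14.
det(H) > 0 and tr(H) > 0, so H is positive definite everywhere: convex.

convex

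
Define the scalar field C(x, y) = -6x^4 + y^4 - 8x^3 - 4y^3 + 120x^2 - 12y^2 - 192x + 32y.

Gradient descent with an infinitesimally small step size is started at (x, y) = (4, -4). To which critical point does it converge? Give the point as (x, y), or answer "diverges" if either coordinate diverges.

C is separable, so gradient descent decouples: x follows -∂C/∂x, y follows -∂C/∂y.
∂C/∂x = -24(x - 2)(x - 1)(x + 4); at x=4 this is -1152, so x increases.
∂C/∂y = 4(y - 4)(y - 1)(y + 2); at y=-4 this is -320, so y increases.
The x-coordinate has no critical point in that direction and runs off to infinity.

diverges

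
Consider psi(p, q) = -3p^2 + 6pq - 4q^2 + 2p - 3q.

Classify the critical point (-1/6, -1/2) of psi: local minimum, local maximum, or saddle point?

local maximum

The Hessian of psi is constant: H = [[-6, 6], [6, -8]].
det(H) = (-6)·(-8) − 6² = 12.
det(H) > 0 and tr(H) = -14 < 0, so H is negative definite and the point is a local maximum.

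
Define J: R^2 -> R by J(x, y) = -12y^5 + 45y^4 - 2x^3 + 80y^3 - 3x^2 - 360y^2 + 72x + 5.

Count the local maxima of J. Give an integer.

J separates as a function of x plus a function of y, so ∇J=0 decouples.
∂J/∂x = -6(x - 3)(x + 4) = 0 at x ∈ {-4, 3}; ∂J/∂y = -60y(y - 3)(y - 2)(y + 2) = 0 at y ∈ {-2, 0, 2, 3}.
The Hessian is diagonal: diag(J_xx, J_yy). Second derivatives: J_xx(-4)=42, J_xx(3)=-42; J_yy(-2)=2400, J_yy(0)=-720, J_yy(2)=480, J_yy(3)=-900.
Local maxima occur where both diagonal entries negative: (3, 0), (3, 3). Count: 2.

2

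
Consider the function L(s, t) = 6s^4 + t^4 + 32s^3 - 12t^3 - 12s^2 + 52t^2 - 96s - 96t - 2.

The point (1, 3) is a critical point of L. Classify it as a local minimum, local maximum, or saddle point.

saddle point

The mixed partial ∂²L/∂s∂t is 0, so the Hessian at any point is diag(L_ss, L_tt) = diag(24(3s^2 + 8s - 1), 4(3t^2 - 18t + 26)).
At (1, 3): H = diag(240, -4).
The eigenvalues have opposite signs, so H is indefinite: a saddle point.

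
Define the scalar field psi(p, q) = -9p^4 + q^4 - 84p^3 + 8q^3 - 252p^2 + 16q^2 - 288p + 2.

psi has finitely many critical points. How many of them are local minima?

2

psi separates as a function of p plus a function of q, so ∇psi=0 decouples.
∂psi/∂p = -36(p + 1)(p + 2)(p + 4) = 0 at p ∈ {-4, -2, -1}; ∂psi/∂q = 4q(q + 2)(q + 4) = 0 at q ∈ {-4, -2, 0}.
The Hessian is diagonal: diag(psi_pp, psi_qq). Second derivatives: psi_pp(-4)=-216, psi_pp(-2)=72, psi_pp(-1)=-108; psi_qq(-4)=32, psi_qq(-2)=-16, psi_qq(0)=32.
Local minima occur where both diagonal entries positive: (-2, -4), (-2, 0). Count: 2.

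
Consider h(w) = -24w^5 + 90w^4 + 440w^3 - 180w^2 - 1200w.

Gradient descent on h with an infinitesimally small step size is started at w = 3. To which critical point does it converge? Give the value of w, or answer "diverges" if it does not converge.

1

h'(w) = -120(w - 5)(w - 1)(w + 1)(w + 2), so h'(3) = 9600.
Gradient descent moves in the -h' direction, i.e. w is decreasing.
The nearest critical point in that direction is w = 1, where h'' = 2880 > 0 (a local minimum). The iterate converges there.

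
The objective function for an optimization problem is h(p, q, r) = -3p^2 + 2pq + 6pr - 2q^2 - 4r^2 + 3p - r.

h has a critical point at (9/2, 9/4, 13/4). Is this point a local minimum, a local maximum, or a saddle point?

local maximum

The Hessian is constant: H = [[-6, 2, 6], [2, -4, 0], [6, 0, -8]].
Leading principal minors: Δ₁ = -6, Δ₂ = 20, Δ₃ = -16.
The minors alternate sign starting negative (−, +, −), so H is negative definite: a local maximum.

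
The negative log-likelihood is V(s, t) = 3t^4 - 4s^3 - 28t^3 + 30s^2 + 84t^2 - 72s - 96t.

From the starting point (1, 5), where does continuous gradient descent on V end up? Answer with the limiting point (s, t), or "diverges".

(2, 4)

V is separable, so gradient descent decouples: s follows -∂V/∂s, t follows -∂V/∂t.
∂V/∂s = -12(s - 3)(s - 2); at s=1 this is -24, so s increases.
∂V/∂t = 12(t - 4)(t - 2)(t - 1); at t=5 this is 144, so t decreases.
s converges to its nearest critical value 2 (a local min of the s-part); t converges to 4. The iterate converges to (2, 4).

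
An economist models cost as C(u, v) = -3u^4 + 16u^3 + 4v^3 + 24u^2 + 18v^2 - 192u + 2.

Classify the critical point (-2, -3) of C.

The mixed partial ∂²C/∂u∂v is 0, so the Hessian at any point is diag(C_uu, C_vv) = diag(12(-3u^2 + 8u + 4), 12(2v + 3)).
At (-2, -3): H = diag(-288, -36).
Both eigenvalues are negative, so H is negative definite: a local maximum.

local maximum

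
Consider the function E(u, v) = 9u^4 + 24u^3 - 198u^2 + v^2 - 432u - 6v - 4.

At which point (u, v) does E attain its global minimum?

(3, 3)

E(u,v) separates as P(u) + Q(v) − 4, so its minimum is min P + min Q − 4.
P'(u) = 36(u - 3)(u + 1)(u + 4) vanishes at u ∈ {-4, -1, 3}; Q'(v) = 2v - 6 vanishes at v ∈ {3}.
Local minima of P (where P''>0): P(-4)=-672, P(3)=-1701. Local minima of Q: Q(3)=-9.
So the global minimum of E is P(3) + Q(3) − 4 = -1701 − 9 − 4 = -1714, attained at (3, 3).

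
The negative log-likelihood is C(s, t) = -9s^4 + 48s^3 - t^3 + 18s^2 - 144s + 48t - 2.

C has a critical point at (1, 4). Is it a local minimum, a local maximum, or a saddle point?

saddle point

The mixed partial ∂²C/∂s∂t is 0, so the Hessian at any point is diag(C_ss, C_tt) = diag(36(-3s^2 + 8s + 1), -6t).
At (1, 4): H = diag(216, -24).
The eigenvalues have opposite signs, so H is indefinite: a saddle point.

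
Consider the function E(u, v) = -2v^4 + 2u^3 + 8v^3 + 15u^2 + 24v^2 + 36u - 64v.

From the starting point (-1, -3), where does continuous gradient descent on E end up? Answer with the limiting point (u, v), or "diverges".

E is separable, so gradient descent decouples: u follows -∂E/∂u, v follows -∂E/∂v.
∂E/∂u = 6(u + 2)(u + 3); at u=-1 this is 12, so u decreases.
∂E/∂v = -8(v - 4)(v - 1)(v + 2); at v=-3 this is 224, so v decreases.
The v-coordinate has no critical point in that direction and runs off to infinity.

diverges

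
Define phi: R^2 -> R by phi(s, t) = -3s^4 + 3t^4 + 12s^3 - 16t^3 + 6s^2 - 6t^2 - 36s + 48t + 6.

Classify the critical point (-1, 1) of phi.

local maximum

The mixed partial ∂²phi/∂s∂t is 0, so the Hessian at any point is diag(phi_ss, phi_tt) = diag(12(-3s^2 + 6s + 1), 12(3t^2 - 8t - 1)).
At (-1, 1): H = diag(-96, -72).
Both eigenvalues are negative, so H is negative definite: a local maximum.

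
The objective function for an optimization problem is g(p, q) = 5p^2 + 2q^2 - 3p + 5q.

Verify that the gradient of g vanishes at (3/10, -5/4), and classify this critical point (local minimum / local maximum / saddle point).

∇g = (10p - 3, 4q + 5); substituting (3/10, -5/4) gives ∇g = (0, 0), so (3/10, -5/4) is indeed a critical point.
The Hessian of g is constant: H = [[10, 0], [0, 4]].
det(H) = 10·4 − 0² = 40.
det(H) > 0 and tr(H) = 14 > 0, so H is positive definite and the point is a local minimum.

local minimum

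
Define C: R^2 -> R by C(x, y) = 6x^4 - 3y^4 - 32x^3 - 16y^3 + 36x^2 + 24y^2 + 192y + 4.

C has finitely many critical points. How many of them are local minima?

C separates as a function of x plus a function of y, so ∇C=0 decouples.
∂C/∂x = 24x(x - 3)(x - 1) = 0 at x ∈ {0, 1, 3}; ∂C/∂y = -12(y - 2)(y + 2)(y + 4) = 0 at y ∈ {-4, -2, 2}.
The Hessian is diagonal: diag(C_xx, C_yy). Second derivatives: C_xx(0)=72, C_xx(1)=-48, C_xx(3)=144; C_yy(-4)=-144, C_yy(-2)=96, C_yy(2)=-288.
Local minima occur where both diagonal entries positive: (0, -2), (3, -2). Count: 2.

2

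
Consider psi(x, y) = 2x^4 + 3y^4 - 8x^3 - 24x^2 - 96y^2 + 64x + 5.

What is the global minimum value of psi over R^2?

-891

psi(x,y) separates as P(x) + Q(y) + 5, so its minimum is min P + min Q + 5.
P'(x) = 8(x - 4)(x - 1)(x + 2) vanishes at x ∈ {-2, 1, 4}; Q'(y) = 12y(y - 4)(y + 4) vanishes at y ∈ {-4, 0, 4}.
Local minima of P (where P''>0): P(-2)=-128, P(4)=-128. Local minima of Q: Q(-4)=-768, Q(4)=-768.
So the global minimum of psi is P(-2) + Q(-4) + 5 = -128 − 768 + 5 = -891, attained at (-2, -4).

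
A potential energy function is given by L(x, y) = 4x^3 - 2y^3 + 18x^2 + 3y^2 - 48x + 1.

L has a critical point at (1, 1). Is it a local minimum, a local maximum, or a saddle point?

saddle point

The mixed partial ∂²L/∂x∂y is 0, so the Hessian at any point is diag(L_xx, L_yy) = diag(12(2x + 3), 6(-2y + 1)).
At (1, 1): H = diag(60, -6).
The eigenvalues have opposite signs, so H is indefinite: a saddle point.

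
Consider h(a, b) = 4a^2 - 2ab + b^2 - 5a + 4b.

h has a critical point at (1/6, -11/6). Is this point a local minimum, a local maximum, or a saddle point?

The Hessian of h is constant: H = [[8, -2], [-2, 2]].
det(H) = 8·2 − (-2)² = 12.
det(H) > 0 and tr(H) = 10 > 0, so H is positive definite and the point is a local minimum.

local minimum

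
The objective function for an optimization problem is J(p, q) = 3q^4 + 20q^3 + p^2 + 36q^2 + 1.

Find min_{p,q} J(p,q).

1

J(p,q) separates as A(p) + B(q) + 1, so its minimum is min A + min B + 1.
A'(p) = 2p vanishes at p ∈ {0}; B'(q) = 12q(q + 2)(q + 3) vanishes at q ∈ {-3, -2, 0}.
Local minima of A (where A''>0): A(0)=0. Local minima of B: B(-3)=27, B(0)=0.
So the global minimum of J is A(0) + B(0) + 1 = 0 + 0 + 1 = 1, attained at (0, 0).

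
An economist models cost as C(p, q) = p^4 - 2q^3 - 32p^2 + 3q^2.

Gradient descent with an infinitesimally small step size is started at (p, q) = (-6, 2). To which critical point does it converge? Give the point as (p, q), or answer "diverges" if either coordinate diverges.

C is separable, so gradient descent decouples: p follows -∂C/∂p, q follows -∂C/∂q.
∂C/∂p = 4p(p - 4)(p + 4); at p=-6 this is -480, so p increases.
∂C/∂q = -6q(q - 1); at q=2 this is -12, so q increases.
The q-coordinate has no critical point in that direction and runs off to infinity.

diverges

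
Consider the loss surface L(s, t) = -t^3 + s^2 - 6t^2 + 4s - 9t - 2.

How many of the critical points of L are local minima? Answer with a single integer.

1

L separates as a function of s plus a function of t, so ∇L=0 decouples.
∂L/∂s = 2(s + 2) = 0 at s ∈ {-2}; ∂L/∂t = -3(t + 1)(t + 3) = 0 at t ∈ {-3, -1}.
The Hessian is diagonal: diag(L_ss, L_tt). Second derivatives: L_ss(-2)=2; L_tt(-3)=6, L_tt(-1)=-6.
Local minima occur where both diagonal entries positive: (-2, -3). Count: 1.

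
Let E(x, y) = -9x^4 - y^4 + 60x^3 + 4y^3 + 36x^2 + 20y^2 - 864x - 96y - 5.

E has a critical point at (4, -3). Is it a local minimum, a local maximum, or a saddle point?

The mixed partial ∂²E/∂x∂y is 0, so the Hessian at any point is diag(E_xx, E_yy) = diag(36(-3x^2 + 10x + 2), 4(-3y^2 + 6y + 10)).
At (4, -3): H = diag(-216, -140).
Both eigenvalues are negative, so H is negative definite: a local maximum.

local maximum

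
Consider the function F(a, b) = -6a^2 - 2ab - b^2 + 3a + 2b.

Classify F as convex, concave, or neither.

F is quadratic, so its Hessian is the constant matrix H = [[-12, -2], [-2, -2]].
det(H) = 20, tr(H) = -14.
det(H) > 0 and tr(H) < 0, so H is negative definite everywhere: concave.

concave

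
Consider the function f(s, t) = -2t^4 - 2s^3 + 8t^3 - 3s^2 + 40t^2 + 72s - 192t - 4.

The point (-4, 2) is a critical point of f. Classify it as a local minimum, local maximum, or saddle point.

local minimum

The mixed partial ∂²f/∂s∂t is 0, so the Hessian at any point is diag(f_ss, f_tt) = diag(-6(2s + 1), 8(-3t^2 + 6t + 10)).
At (-4, 2): H = diag(42, 80).
Both eigenvalues are positive, so H is positive definite: a local minimum.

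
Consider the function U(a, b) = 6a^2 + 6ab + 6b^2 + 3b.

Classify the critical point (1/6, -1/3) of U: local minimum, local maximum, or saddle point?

local minimum

The Hessian of U is constant: H = [[12, 6], [6, 12]].
det(H) = 12·12 − 6² = 108.
det(H) > 0 and tr(H) = 24 > 0, so H is positive definite and the point is a local minimum.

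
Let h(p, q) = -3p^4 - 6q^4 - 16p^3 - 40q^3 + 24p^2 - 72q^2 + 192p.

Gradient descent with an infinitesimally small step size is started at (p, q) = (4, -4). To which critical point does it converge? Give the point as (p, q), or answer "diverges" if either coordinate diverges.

h is separable, so gradient descent decouples: p follows -∂h/∂p, q follows -∂h/∂q.
∂h/∂p = -12(p - 2)(p + 2)(p + 4); at p=4 this is -1152, so p increases.
∂h/∂q = -24q(q + 2)(q + 3); at q=-4 this is 192, so q decreases.
The p-coordinate has no critical point in that direction and runs off to infinity.

diverges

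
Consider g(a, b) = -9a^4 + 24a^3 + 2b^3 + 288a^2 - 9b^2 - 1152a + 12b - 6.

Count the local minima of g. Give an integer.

g separates as a function of a plus a function of b, so ∇g=0 decouples.
∂g/∂a = -36(a - 4)(a - 2)(a + 4) = 0 at a ∈ {-4, 2, 4}; ∂g/∂b = 6(b - 2)(b - 1) = 0 at b ∈ {1, 2}.
The Hessian is diagonal: diag(g_aa, g_bb). Second derivatives: g_aa(-4)=-1728, g_aa(2)=432, g_aa(4)=-576; g_bb(1)=-6, g_bb(2)=6.
Local minima occur where both diagonal entries positive: (2, 2). Count: 1.

1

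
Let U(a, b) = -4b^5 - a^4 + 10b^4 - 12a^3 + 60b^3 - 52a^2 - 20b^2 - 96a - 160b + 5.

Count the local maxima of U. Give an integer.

4

U separates as a function of a plus a function of b, so ∇U=0 decouples.
∂U/∂a = -4(a + 2)(a + 3)(a + 4) = 0 at a ∈ {-4, -3, -2}; ∂U/∂b = -20(b - 4)(b - 1)(b + 1)(b + 2) = 0 at b ∈ {-2, -1, 1, 4}.
The Hessian is diagonal: diag(U_aa, U_bb). Second derivatives: U_aa(-4)=-8, U_aa(-3)=4, U_aa(-2)=-8; U_bb(-2)=360, U_bb(-1)=-200, U_bb(1)=360, U_bb(4)=-1800.
Local maxima occur where both diagonal entries negative: (-4, -1), (-4, 4), (-2, -1), (-2, 4). Count: 4.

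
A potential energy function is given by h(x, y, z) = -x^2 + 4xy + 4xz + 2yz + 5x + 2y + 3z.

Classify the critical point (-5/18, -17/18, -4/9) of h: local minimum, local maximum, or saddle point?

saddle point

The Hessian is constant: H = [[-2, 4, 4], [4, 0, 2], [4, 2, 0]].
Leading principal minors: Δ₁ = -2, Δ₂ = -16, Δ₃ = 72.
The minors fit neither the all-positive nor the alternating-sign pattern, so H is indefinite: a saddle point.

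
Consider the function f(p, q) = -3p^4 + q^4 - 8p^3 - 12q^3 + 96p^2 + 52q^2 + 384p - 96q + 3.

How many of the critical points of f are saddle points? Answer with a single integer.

5

f separates as a function of p plus a function of q, so ∇f=0 decouples.
∂f/∂p = -12(p - 4)(p + 2)(p + 4) = 0 at p ∈ {-4, -2, 4}; ∂f/∂q = 4(q - 4)(q - 3)(q - 2) = 0 at q ∈ {2, 3, 4}.
The Hessian is diagonal: diag(f_pp, f_qq). Second derivatives: f_pp(-4)=-192, f_pp(-2)=144, f_pp(4)=-576; f_qq(2)=8, f_qq(3)=-4, f_qq(4)=8.
Saddle points occur where the two diagonal entries have opposite signs: (-4, 2), (-4, 4), (-2, 3), (4, 2), (4, 4). Count: 5.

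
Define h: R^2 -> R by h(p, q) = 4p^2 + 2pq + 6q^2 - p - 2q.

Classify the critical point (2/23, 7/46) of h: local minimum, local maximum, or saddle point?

local minimum

The Hessian of h is constant: H = [[8, 2], [2, 12]].
det(H) = 8·12 − 2² = 92.
det(H) > 0 and tr(H) = 20 > 0, so H is positive definite and the point is a local minimum.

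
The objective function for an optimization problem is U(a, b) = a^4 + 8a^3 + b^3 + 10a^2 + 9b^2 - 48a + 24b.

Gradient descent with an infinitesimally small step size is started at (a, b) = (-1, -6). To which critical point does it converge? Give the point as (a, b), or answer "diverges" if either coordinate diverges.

U is separable, so gradient descent decouples: a follows -∂U/∂a, b follows -∂U/∂b.
∂U/∂a = 4(a - 1)(a + 3)(a + 4); at a=-1 this is -48, so a increases.
∂U/∂b = 3(b + 2)(b + 4); at b=-6 this is 24, so b decreases.
The b-coordinate has no critical point in that direction and runs off to infinity.

diverges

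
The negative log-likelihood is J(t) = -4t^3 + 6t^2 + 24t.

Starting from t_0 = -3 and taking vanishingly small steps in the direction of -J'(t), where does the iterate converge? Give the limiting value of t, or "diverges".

J'(t) = -12(t - 2)(t + 1), so J'(-3) = -120.
Gradient descent moves in the -J' direction, i.e. t is increasing.
The nearest critical point in that direction is t = -1, where J'' = 36 > 0 (a local minimum). The iterate converges there.

-1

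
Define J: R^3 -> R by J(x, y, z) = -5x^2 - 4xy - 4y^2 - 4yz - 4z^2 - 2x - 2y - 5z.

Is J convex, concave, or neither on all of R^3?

J is quadratic, so its Hessian is the constant matrix H = [[-10, -4, 0], [-4, -8, -4], [0, -4, -8]].
Leading principal minors: -10, 64, -352.
Signs alternate −, +, − ⇒ H ≺ 0 ⇒ concave.

concave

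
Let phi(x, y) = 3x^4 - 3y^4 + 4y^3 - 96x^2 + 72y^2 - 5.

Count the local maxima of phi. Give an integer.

2

phi separates as a function of x plus a function of y, so ∇phi=0 decouples.
∂phi/∂x = 12x(x - 4)(x + 4) = 0 at x ∈ {-4, 0, 4}; ∂phi/∂y = -12y(y - 4)(y + 3) = 0 at y ∈ {-3, 0, 4}.
The Hessian is diagonal: diag(phi_xx, phi_yy). Second derivatives: phi_xx(-4)=384, phi_xx(0)=-192, phi_xx(4)=384; phi_yy(-3)=-252, phi_yy(0)=144, phi_yy(4)=-336.
Local maxima occur where both diagonal entries negative: (0, -3), (0, 4). Count: 2.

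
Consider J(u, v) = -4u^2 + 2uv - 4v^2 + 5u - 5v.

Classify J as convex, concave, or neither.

concave

J is quadratic, so its Hessian is the constant matrix H = [[-8, 2], [2, -8]].
det(H) = 60, tr(H) = -16.
det(H) > 0 and tr(H) < 0, so H is negative definite everywhere: concave.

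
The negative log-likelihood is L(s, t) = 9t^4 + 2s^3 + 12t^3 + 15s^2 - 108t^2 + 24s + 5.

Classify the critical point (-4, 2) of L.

saddle point

The mixed partial ∂²L/∂s∂t is 0, so the Hessian at any point is diag(L_ss, L_tt) = diag(6(2s + 5), 36(3t^2 + 2t - 6)).
At (-4, 2): H = diag(-18, 360).
The eigenvalues have opposite signs, so H is indefinite: a saddle point.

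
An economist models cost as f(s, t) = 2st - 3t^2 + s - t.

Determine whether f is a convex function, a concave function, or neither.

neither

f is quadratic, so its Hessian is the constant matrix H = [[0, 2], [2, -6]].
det(H) = -4, tr(H) = -6.
det(H) < 0, so H is indefinite: neither convex nor concave.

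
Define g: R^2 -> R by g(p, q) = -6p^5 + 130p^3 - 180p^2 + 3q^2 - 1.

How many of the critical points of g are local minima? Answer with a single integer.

2

g separates as a function of p plus a function of q, so ∇g=0 decouples.
∂g/∂p = -30p(p - 3)(p - 1)(p + 4) = 0 at p ∈ {-4, 0, 1, 3}; ∂g/∂q = 6q = 0 at q ∈ {0}.
The Hessian is diagonal: diag(g_pp, g_qq). Second derivatives: g_pp(-4)=4200, g_pp(0)=-360, g_pp(1)=300, g_pp(3)=-1260; g_qq(0)=6.
Local minima occur where both diagonal entries positive: (-4, 0), (1, 0). Count: 2.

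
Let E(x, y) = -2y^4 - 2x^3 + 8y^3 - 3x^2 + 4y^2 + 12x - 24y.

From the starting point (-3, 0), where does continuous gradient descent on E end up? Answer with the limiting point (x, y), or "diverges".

E is separable, so gradient descent decouples: x follows -∂E/∂x, y follows -∂E/∂y.
∂E/∂x = -6(x - 1)(x + 2); at x=-3 this is -24, so x increases.
∂E/∂y = -8(y - 3)(y - 1)(y + 1); at y=0 this is -24, so y increases.
x converges to its nearest critical value -2 (a local min of the x-part); y converges to 1. The iterate converges to (-2, 1).

(-2, 1)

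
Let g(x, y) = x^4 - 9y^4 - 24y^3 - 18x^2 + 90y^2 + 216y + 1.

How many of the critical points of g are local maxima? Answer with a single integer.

2

g separates as a function of x plus a function of y, so ∇g=0 decouples.
∂g/∂x = 4x(x - 3)(x + 3) = 0 at x ∈ {-3, 0, 3}; ∂g/∂y = -36(y - 2)(y + 1)(y + 3) = 0 at y ∈ {-3, -1, 2}.
The Hessian is diagonal: diag(g_xx, g_yy). Second derivatives: g_xx(-3)=72, g_xx(0)=-36, g_xx(3)=72; g_yy(-3)=-360, g_yy(-1)=216, g_yy(2)=-540.
Local maxima occur where both diagonal entries negative: (0, -3), (0, 2). Count: 2.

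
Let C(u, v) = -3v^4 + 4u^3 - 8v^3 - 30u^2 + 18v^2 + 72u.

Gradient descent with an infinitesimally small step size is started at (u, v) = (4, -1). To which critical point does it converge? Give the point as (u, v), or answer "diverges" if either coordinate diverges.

(3, 0)

C is separable, so gradient descent decouples: u follows -∂C/∂u, v follows -∂C/∂v.
∂C/∂u = 12(u - 3)(u - 2); at u=4 this is 24, so u decreases.
∂C/∂v = -12v(v - 1)(v + 3); at v=-1 this is -48, so v increases.
u converges to its nearest critical value 3 (a local min of the u-part); v converges to 0. The iterate converges to (3, 0).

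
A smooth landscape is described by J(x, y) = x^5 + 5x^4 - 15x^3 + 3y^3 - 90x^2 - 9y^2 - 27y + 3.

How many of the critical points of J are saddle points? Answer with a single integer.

4

J separates as a function of x plus a function of y, so ∇J=0 decouples.
∂J/∂x = 5x(x - 3)(x + 3)(x + 4) = 0 at x ∈ {-4, -3, 0, 3}; ∂J/∂y = 9(y - 3)(y + 1) = 0 at y ∈ {-1, 3}.
The Hessian is diagonal: diag(J_xx, J_yy). Second derivatives: J_xx(-4)=-140, J_xx(-3)=90, J_xx(0)=-180, J_xx(3)=630; J_yy(-1)=-36, J_yy(3)=36.
Saddle points occur where the two diagonal entries have opposite signs: (-4, 3), (-3, -1), (0, 3), (3, -1). Count: 4.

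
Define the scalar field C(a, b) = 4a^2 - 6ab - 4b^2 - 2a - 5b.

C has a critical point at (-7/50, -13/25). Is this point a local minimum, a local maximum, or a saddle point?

The Hessian of C is constant: H = [[8, -6], [-6, -8]].
det(H) = 8·(-8) − (-6)² = -100.
Since det(H) < 0, H is indefinite and the critical point is a saddle point.

saddle point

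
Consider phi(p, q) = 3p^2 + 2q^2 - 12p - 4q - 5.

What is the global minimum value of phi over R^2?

phi(p,q) separates as A(p) + B(q) − 5, so its minimum is min A + min B − 5.
A'(p) = 6p - 12 vanishes at p ∈ {2}; B'(q) = 4q - 4 vanishes at q ∈ {1}.
Local minima of A (where A''>0): A(2)=-12. Local minima of B: B(1)=-2.
So the global minimum of phi is A(2) + B(1) − 5 = -12 − 2 − 5 = -19, attained at (2, 1).

-19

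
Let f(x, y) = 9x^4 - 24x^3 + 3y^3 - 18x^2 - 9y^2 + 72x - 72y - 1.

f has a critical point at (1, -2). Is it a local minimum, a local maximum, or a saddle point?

local maximum

The mixed partial ∂²f/∂x∂y is 0, so the Hessian at any point is diag(f_xx, f_yy) = diag(36(3x^2 - 4x - 1), 18(y - 1)).
At (1, -2): H = diag(-72, -54).
Both eigenvalues are negative, so H is negative definite: a local maximum.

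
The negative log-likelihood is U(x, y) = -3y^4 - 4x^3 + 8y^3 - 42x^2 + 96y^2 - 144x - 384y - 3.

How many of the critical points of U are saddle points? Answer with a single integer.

U separates as a function of x plus a function of y, so ∇U=0 decouples.
∂U/∂x = -12(x + 3)(x + 4) = 0 at x ∈ {-4, -3}; ∂U/∂y = -12(y - 4)(y - 2)(y + 4) = 0 at y ∈ {-4, 2, 4}.
The Hessian is diagonal: diag(U_xx, U_yy). Second derivatives: U_xx(-4)=12, U_xx(-3)=-12; U_yy(-4)=-576, U_yy(2)=144, U_yy(4)=-192.
Saddle points occur where the two diagonal entries have opposite signs: (-4, -4), (-4, 4), (-3, 2). Count: 3.

3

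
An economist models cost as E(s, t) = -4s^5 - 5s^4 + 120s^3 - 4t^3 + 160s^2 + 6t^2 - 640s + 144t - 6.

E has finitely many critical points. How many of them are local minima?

2

E separates as a function of s plus a function of t, so ∇E=0 decouples.
∂E/∂s = -20(s - 4)(s - 1)(s + 2)(s + 4) = 0 at s ∈ {-4, -2, 1, 4}; ∂E/∂t = -12(t - 4)(t + 3) = 0 at t ∈ {-3, 4}.
The Hessian is diagonal: diag(E_ss, E_tt). Second derivatives: E_ss(-4)=1600, E_ss(-2)=-720, E_ss(1)=900, E_ss(4)=-2880; E_tt(-3)=84, E_tt(4)=-84.
Local minima occur where both diagonal entries positive: (-4, -3), (1, -3). Count: 2.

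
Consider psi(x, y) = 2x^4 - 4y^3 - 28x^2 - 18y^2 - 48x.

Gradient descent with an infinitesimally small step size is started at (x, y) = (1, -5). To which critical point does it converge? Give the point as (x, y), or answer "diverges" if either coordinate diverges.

(3, -3)

psi is separable, so gradient descent decouples: x follows -∂psi/∂x, y follows -∂psi/∂y.
∂psi/∂x = 8(x - 3)(x + 1)(x + 2); at x=1 this is -96, so x increases.
∂psi/∂y = -12y(y + 3); at y=-5 this is -120, so y increases.
x converges to its nearest critical value 3 (a local min of the x-part); y converges to -3. The iterate converges to (3, -3).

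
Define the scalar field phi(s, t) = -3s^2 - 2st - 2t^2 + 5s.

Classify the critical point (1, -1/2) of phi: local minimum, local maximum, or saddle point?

local maximum

The Hessian of phi is constant: H = [[-6, -2], [-2, -4]].
det(H) = (-6)·(-4) − (-2)² = 20.
det(H) > 0 and tr(H) = -10 < 0, so H is negative definite and the point is a local maximum.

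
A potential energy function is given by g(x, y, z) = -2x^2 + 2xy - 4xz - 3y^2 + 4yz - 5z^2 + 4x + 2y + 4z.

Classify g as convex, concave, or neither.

g is quadratic, so its Hessian is the constant matrix H = [[-4, 2, -4], [2, -6, 4], [-4, 4, -10]].
Leading principal minors: -4, 20, -104.
Signs alternate −, +, − ⇒ H ≺ 0 ⇒ concave.

concave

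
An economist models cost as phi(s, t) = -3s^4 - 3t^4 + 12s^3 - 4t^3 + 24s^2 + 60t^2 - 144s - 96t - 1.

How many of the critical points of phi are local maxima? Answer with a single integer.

4

phi separates as a function of s plus a function of t, so ∇phi=0 decouples.
∂phi/∂s = -12(s - 3)(s - 2)(s + 2) = 0 at s ∈ {-2, 2, 3}; ∂phi/∂t = -12(t - 2)(t - 1)(t + 4) = 0 at t ∈ {-4, 1, 2}.
The Hessian is diagonal: diag(phi_ss, phi_tt). Second derivatives: phi_ss(-2)=-240, phi_ss(2)=48, phi_ss(3)=-60; phi_tt(-4)=-360, phi_tt(1)=60, phi_tt(2)=-72.
Local maxima occur where both diagonal entries negative: (-2, -4), (-2, 2), (3, -4), (3, 2). Count: 4.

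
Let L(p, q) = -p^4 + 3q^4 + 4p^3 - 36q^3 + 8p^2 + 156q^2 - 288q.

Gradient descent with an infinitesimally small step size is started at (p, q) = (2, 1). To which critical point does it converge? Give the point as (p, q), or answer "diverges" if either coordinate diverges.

L is separable, so gradient descent decouples: p follows -∂L/∂p, q follows -∂L/∂q.
∂L/∂p = -4p(p - 4)(p + 1); at p=2 this is 48, so p decreases.
∂L/∂q = 12(q - 4)(q - 3)(q - 2); at q=1 this is -72, so q increases.
p converges to its nearest critical value 0 (a local min of the p-part); q converges to 2. The iterate converges to (0, 2).

(0, 2)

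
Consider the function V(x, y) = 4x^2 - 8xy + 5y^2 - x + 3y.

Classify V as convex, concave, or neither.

V is quadratic, so its Hessian is the constant matrix H = [[8, -8], [-8, 10]].
det(H) = 16, tr(H) = 18.
det(H) > 0 and tr(H) > 0, so H is positive definite everywhere: convex.

convex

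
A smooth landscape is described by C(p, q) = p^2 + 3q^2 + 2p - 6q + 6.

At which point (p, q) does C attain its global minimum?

C(p,q) separates as A(p) + B(q) + 6, so its minimum is min A + min B + 6.
A'(p) = 2p + 2 vanishes at p ∈ {-1}; B'(q) = 6q - 6 vanishes at q ∈ {1}.
Local minima of A (where A''>0): A(-1)=-1. Local minima of B: B(1)=-3.
So the global minimum of C is A(-1) + B(1) + 6 = -1 − 3 + 6 = 2, attained at (-1, 1).

(-1, 1)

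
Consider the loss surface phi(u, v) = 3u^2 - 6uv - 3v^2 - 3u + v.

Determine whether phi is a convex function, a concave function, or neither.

neither

phi is quadratic, so its Hessian is the constant matrix H = [[6, -6], [-6, -6]].
det(H) = -72, tr(H) = 0.
det(H) < 0, so H is indefinite: neither convex nor concave.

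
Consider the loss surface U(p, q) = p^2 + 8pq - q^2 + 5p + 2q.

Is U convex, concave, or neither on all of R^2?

neither

U is quadratic, so its Hessian is the constant matrix H = [[2, 8], [8, -2]].
det(H) = -68, tr(H) = 0.
det(H) < 0, so H is indefinite: neither convex nor concave.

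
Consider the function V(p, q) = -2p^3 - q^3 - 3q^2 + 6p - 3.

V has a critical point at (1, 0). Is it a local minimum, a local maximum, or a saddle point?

The mixed partial ∂²V/∂p∂q is 0, so the Hessian at any point is diag(V_pp, V_qq) = diag(-12p, -6(q + 1)).
At (1, 0): H = diag(-12, -6).
Both eigenvalues are negative, so H is negative definite: a local maximum.

local maximum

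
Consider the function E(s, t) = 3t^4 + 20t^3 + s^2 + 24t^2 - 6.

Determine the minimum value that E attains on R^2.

E(s,t) separates as P(s) + Q(t) − 6, so its minimum is min P + min Q − 6.
P'(s) = 2s vanishes at s ∈ {0}; Q'(t) = 12t(t + 1)(t + 4) vanishes at t ∈ {-4, -1, 0}.
Local minima of P (where P''>0): P(0)=0. Local minima of Q: Q(-4)=-128, Q(0)=0.
So the global minimum of E is P(0) + Q(-4) − 6 = 0 − 128 − 6 = -134, attained at (0, -4).

-134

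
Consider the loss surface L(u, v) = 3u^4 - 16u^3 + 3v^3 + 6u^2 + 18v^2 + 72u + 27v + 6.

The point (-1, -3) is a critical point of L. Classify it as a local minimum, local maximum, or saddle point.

The mixed partial ∂²L/∂u∂v is 0, so the Hessian at any point is diag(L_uu, L_vv) = diag(12(3u^2 - 8u + 1), 18(v + 2)).
At (-1, -3): H = diag(144, -18).
The eigenvalues have opposite signs, so H is indefinite: a saddle point.

saddle point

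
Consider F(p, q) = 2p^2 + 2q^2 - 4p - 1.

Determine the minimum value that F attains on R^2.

F(p,q) separates as A(p) + B(q) − 1, so its minimum is min A + min B − 1.
A'(p) = 4p - 4 vanishes at p ∈ {1}; B'(q) = 4q vanishes at q ∈ {0}.
Local minima of A (where A''>0): A(1)=-2. Local minima of B: B(0)=0.
So the global minimum of F is A(1) + B(0) − 1 = -2 + 0 − 1 = -3, attained at (1, 0).

-3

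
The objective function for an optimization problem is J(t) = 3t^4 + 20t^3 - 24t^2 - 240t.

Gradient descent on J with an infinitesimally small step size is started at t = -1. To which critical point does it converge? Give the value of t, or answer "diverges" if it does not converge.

2

J'(t) = 12(t - 2)(t + 2)(t + 5), so J'(-1) = -144.
Gradient descent moves in the -J' direction, i.e. t is increasing.
The nearest critical point in that direction is t = 2, where J'' = 336 > 0 (a local minimum). The iterate converges there.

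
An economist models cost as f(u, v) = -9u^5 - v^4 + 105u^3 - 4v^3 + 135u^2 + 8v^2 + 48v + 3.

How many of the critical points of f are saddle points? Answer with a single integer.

f separates as a function of u plus a function of v, so ∇f=0 decouples.
∂f/∂u = -45u(u - 3)(u + 1)(u + 2) = 0 at u ∈ {-2, -1, 0, 3}; ∂f/∂v = -4(v - 2)(v + 2)(v + 3) = 0 at v ∈ {-3, -2, 2}.
The Hessian is diagonal: diag(f_uu, f_vv). Second derivatives: f_uu(-2)=450, f_uu(-1)=-180, f_uu(0)=270, f_uu(3)=-2700; f_vv(-3)=-20, f_vv(-2)=16, f_vv(2)=-80.
Saddle points occur where the two diagonal entries have opposite signs: (-2, -3), (-2, 2), (-1, -2), (0, -3), (0, 2), (3, -2). Count: 6.

6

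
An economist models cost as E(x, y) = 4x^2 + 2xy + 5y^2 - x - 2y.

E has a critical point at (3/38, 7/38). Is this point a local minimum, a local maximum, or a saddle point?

local minimum

The Hessian of E is constant: H = [[8, 2], [2, 10]].
det(H) = 8·10 − 2² = 76.
det(H) > 0 and tr(H) = 18 > 0, so H is positive definite and the point is a local minimum.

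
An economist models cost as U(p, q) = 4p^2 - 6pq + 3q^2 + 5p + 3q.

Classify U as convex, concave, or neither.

U is quadratic, so its Hessian is the constant matrix H = [[8, -6], [-6, 6]].
det(H) = 12, tr(H) = 14.
det(H) > 0 and tr(H) > 0, so H is positive definite everywhere: convex.

convex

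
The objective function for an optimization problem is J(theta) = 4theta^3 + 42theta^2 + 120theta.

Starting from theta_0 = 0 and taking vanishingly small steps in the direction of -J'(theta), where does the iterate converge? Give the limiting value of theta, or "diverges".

-2

J'(theta) = 12(theta + 2)(theta + 5), so J'(0) = 120.
Gradient descent moves in the -J' direction, i.e. theta is decreasing.
The nearest critical point in that direction is theta = -2, where J'' = 36 > 0 (a local minimum). The iterate converges there.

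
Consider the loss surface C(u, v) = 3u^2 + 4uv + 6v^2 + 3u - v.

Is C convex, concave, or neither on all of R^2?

C is quadratic, so its Hessian is the constant matrix H = [[6, 4], [4, 12]].
det(H) = 56, tr(H) = 18.
det(H) > 0 and tr(H) > 0, so H is positive definite everywhere: convex.

convex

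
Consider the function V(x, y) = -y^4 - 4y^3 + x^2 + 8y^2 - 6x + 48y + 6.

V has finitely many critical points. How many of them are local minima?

V separates as a function of x plus a function of y, so ∇V=0 decouples.
∂V/∂x = 2(x - 3) = 0 at x ∈ {3}; ∂V/∂y = -4(y - 2)(y + 2)(y + 3) = 0 at y ∈ {-3, -2, 2}.
The Hessian is diagonal: diag(V_xx, V_yy). Second derivatives: V_xx(3)=2; V_yy(-3)=-20, V_yy(-2)=16, V_yy(2)=-80.
Local minima occur where both diagonal entries positive: (3, -2). Count: 1.

1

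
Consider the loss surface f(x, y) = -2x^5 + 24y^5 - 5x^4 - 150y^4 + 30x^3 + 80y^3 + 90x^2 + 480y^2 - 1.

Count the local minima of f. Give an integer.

f separates as a function of x plus a function of y, so ∇f=0 decouples.
∂f/∂x = -10x(x - 3)(x + 2)(x + 3) = 0 at x ∈ {-3, -2, 0, 3}; ∂f/∂y = 120y(y - 4)(y - 2)(y + 1) = 0 at y ∈ {-1, 0, 2, 4}.
The Hessian is diagonal: diag(f_xx, f_yy). Second derivatives: f_xx(-3)=180, f_xx(-2)=-100, f_xx(0)=180, f_xx(3)=-900; f_yy(-1)=-1800, f_yy(0)=960, f_yy(2)=-1440, f_yy(4)=4800.
Local minima occur where both diagonal entries positive: (-3, 0), (-3, 4), (0, 0), (0, 4). Count: 4.

4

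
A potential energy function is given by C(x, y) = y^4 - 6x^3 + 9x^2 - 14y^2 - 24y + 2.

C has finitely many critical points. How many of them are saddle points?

C separates as a function of x plus a function of y, so ∇C=0 decouples.
∂C/∂x = -18x(x - 1) = 0 at x ∈ {0, 1}; ∂C/∂y = 4(y - 3)(y + 1)(y + 2) = 0 at y ∈ {-2, -1, 3}.
The Hessian is diagonal: diag(C_xx, C_yy). Second derivatives: C_xx(0)=18, C_xx(1)=-18; C_yy(-2)=20, C_yy(-1)=-16, C_yy(3)=80.
Saddle points occur where the two diagonal entries have opposite signs: (0, -1), (1, -2), (1, 3). Count: 3.

3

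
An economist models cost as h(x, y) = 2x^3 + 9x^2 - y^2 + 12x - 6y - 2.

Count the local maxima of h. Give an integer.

h separates as a function of x plus a function of y, so ∇h=0 decouples.
∂h/∂x = 6(x + 1)(x + 2) = 0 at x ∈ {-2, -1}; ∂h/∂y = -2(y + 3) = 0 at y ∈ {-3}.
The Hessian is diagonal: diag(h_xx, h_yy). Second derivatives: h_xx(-2)=-6, h_xx(-1)=6; h_yy(-3)=-2.
Local maxima occur where both diagonal entries negative: (-2, -3). Count: 1.

1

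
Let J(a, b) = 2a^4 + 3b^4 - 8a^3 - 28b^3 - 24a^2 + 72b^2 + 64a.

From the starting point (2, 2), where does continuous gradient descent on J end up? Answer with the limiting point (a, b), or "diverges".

(4, 0)

J is separable, so gradient descent decouples: a follows -∂J/∂a, b follows -∂J/∂b.
∂J/∂a = 8(a - 4)(a - 1)(a + 2); at a=2 this is -64, so a increases.
∂J/∂b = 12b(b - 4)(b - 3); at b=2 this is 48, so b decreases.
a converges to its nearest critical value 4 (a local min of the a-part); b converges to 0. The iterate converges to (4, 0).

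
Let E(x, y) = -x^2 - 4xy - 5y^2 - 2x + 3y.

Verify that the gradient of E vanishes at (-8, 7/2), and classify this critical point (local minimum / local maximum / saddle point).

local maximum

∇E = (-2x - 4y - 2, -4x - 10y + 3); substituting (-8, 7/2) gives ∇E = (0, 0), so (-8, 7/2) is indeed a critical point.
The Hessian of E is constant: H = [[-2, -4], [-4, -10]].
det(H) = (-2)·(-10) − (-4)² = 4.
det(H) > 0 and tr(H) = -12 < 0, so H is negative definite and the point is a local maximum.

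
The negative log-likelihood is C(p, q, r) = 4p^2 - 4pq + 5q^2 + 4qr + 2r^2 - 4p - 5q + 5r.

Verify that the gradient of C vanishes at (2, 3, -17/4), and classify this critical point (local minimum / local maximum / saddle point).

local minimum

∇C = (8p - 4q - 4, -4p + 10q + 4r - 5, 4q + 4r + 5); substituting (2, 3, -17/4) gives ∇C = (0, 0, 0), so (2, 3, -17/4) is indeed a critical point.
The Hessian is constant: H = [[8, -4, 0], [-4, 10, 4], [0, 4, 4]].
Leading principal minors: Δ₁ = 8, Δ₂ = 64, Δ₃ = 128.
All leading minors are positive, so H is positive definite: a local minimum.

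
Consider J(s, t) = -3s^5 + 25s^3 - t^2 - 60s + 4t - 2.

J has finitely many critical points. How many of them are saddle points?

J separates as a function of s plus a function of t, so ∇J=0 decouples.
∂J/∂s = -15(s - 2)(s - 1)(s + 1)(s + 2) = 0 at s ∈ {-2, -1, 1, 2}; ∂J/∂t = -2(t - 2) = 0 at t ∈ {2}.
The Hessian is diagonal: diag(J_ss, J_tt). Second derivatives: J_ss(-2)=180, J_ss(-1)=-90, J_ss(1)=90, J_ss(2)=-180; J_tt(2)=-2.
Saddle points occur where the two diagonal entries have opposite signs: (-2, 2), (1, 2). Count: 2.

2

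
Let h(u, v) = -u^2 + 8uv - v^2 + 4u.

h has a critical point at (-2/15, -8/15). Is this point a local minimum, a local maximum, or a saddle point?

saddle point

The Hessian of h is constant: H = [[-2, 8], [8, -2]].
det(H) = (-2)·(-2) − 8² = -60.
Since det(H) < 0, H is indefinite and the critical point is a saddle point.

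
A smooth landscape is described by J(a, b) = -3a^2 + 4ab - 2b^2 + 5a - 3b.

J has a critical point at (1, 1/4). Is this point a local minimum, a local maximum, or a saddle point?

The Hessian of J is constant: H = [[-6, 4], [4, -4]].
det(H) = (-6)·(-4) − 4² = 8.
det(H) > 0 and tr(H) = -10 < 0, so H is negative definite and the point is a local maximum.

local maximum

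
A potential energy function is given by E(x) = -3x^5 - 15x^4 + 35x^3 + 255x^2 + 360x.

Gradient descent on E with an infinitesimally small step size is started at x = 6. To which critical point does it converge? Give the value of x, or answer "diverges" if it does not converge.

diverges

E'(x) = -15(x - 3)(x + 1)(x + 2)(x + 4), so E'(6) = -25200.
Gradient descent moves in the -E' direction, i.e. x is increasing.
There is no critical point above x=6, and E' keeps the same sign, so the iterate runs off to +∞.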